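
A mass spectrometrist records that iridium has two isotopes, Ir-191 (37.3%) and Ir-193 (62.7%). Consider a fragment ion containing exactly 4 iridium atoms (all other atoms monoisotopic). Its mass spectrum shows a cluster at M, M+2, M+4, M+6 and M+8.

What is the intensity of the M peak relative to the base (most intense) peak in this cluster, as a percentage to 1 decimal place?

5.3%

Term probabilities: M 0.0194, M+2 0.1302, M+4 0.3282, M+6 0.3678, M+8 0.1546. Base peak = M+6.
P(M+6) = C(4,3) × 0.373^1 × 0.627^3 = 4 × 0.3730 × 0.24649188 = 0.367766 (base)
P(M) = C(4,0) × 0.373^4 × 0.627^0 = 1 × 0.01935688 × 1.0000 = 0.019357
Relative intensity = 0.019357 / 0.367766 × 100 = 5.3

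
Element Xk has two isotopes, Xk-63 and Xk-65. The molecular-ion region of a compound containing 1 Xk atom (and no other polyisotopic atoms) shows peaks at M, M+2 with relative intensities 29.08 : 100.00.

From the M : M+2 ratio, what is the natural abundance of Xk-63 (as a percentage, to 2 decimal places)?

22.53%

If p is the fraction of Xk that is Xk-63, then I(M+2)/I(M) = [C(1,1)·p^0·(1−p)] / p^1 = 1·(1−p)/p = 100.00/29.08 = 3.4388
(1−p)/p = 3.4388/1 = 3.4388  ⇒  p = 1/(1 + 3.4388) = 0.2253
Xk-63: 22.53%, Xk-65: 77.47%.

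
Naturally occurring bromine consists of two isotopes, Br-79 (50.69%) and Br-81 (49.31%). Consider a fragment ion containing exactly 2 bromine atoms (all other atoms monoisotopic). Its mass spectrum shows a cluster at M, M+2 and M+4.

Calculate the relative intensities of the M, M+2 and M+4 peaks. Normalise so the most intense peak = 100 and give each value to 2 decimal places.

51.40 : 100.00 : 48.64

The 2 Br atoms are independent, so intensities follow the terms of (0.5069 + 0.4931)^2.
P(M) = 0.5069^2 = 0.256948
P(M+2) = 2 × 0.5069^1 × 0.4931^1 = 0.499905
P(M+4) = 0.4931^2 = 0.243148
The M+2 peak is largest (0.499905); scaling to 100 gives 51.40 : 100.00 : 48.64.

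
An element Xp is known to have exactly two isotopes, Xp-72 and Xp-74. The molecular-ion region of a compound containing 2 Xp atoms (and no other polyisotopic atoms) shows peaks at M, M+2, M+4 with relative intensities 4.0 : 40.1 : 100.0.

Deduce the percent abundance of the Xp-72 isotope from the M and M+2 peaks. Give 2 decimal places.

16.63%

Write p for the Xp-72 fraction. I(M+2)/I(M) = [C(2,1)·p^1·(1−p)] / p^2 = 2·(1−p)/p = 40.1/4.0 = 10.0250
(1−p)/p = 10.0250/2 = 5.0125  ⇒  p = 1/(1 + 5.0125) = 0.1663
Xp-72: 16.63%, Xp-74: 83.37%.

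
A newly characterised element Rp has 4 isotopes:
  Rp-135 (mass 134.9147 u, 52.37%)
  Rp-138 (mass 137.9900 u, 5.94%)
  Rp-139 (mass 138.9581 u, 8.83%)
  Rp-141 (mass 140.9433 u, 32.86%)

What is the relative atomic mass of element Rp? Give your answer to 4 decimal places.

137.4354 u

Ar = Σ fᵢ·mᵢ = 0.5237 × 134.9147 + 0.0594 × 137.9900 + 0.0883 × 138.9581 + 0.3286 × 140.9433
= 70.65483 + 8.19661 + 12.27000 + 46.31397 = 137.43541 u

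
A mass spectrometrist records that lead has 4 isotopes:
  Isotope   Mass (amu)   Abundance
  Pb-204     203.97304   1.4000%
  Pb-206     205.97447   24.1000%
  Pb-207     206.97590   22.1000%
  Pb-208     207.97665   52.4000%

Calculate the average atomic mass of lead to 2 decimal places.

207.22 amu

Average mass = Σ (abundance × isotope mass) = 0.014000 × 203.97304 + 0.241000 × 205.97447 + 0.221000 × 206.97590 + 0.524000 × 207.97665
= 2.855623 + 49.639847 + 45.741674 + 108.979765 = 207.216909 amu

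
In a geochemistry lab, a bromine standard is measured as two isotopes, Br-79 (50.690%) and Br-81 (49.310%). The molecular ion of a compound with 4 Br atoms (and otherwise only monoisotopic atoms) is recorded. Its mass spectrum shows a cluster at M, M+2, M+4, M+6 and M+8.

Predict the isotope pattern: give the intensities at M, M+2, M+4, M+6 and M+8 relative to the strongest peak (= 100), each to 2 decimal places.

Expanding (0.50690 + 0.49310)^4:
P(M) = 0.50690^4 = 0.066022
P(M+2) = 4 × 0.50690^3 × 0.49310^1 = 0.256899
P(M+4) = 6 × 0.50690^2 × 0.49310^2 = 0.374857
P(M+6) = 4 × 0.50690^1 × 0.49310^3 = 0.243101
P(M+8) = 0.49310^4 = 0.059121
The M+4 peak is largest (0.374857); scaling to 100 gives 17.61 : 68.53 : 100.00 : 64.85 : 15.77.

17.61 : 68.53 : 100.00 : 64.85 : 15.77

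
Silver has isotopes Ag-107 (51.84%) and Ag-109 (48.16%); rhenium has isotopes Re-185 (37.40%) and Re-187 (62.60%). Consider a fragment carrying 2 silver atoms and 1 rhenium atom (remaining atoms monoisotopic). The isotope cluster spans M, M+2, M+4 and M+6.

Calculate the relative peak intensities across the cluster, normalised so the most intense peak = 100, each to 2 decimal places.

Silver pattern (n=2): 0.26873856 : 0.49932288 : 0.23193856
Rhenium pattern (n=1): 0.3740 : 0.6260
Convolve the two distributions (both contribute in 2-u steps):
  M: 0.26873856×0.3740 = 0.100508
  M+2: 0.26873856×0.6260 + 0.49932288×0.3740 = 0.354977
  M+4: 0.49932288×0.6260 + 0.23193856×0.3740 = 0.399321
  M+6: 0.23193856×0.6260 = 0.145194
Scale to base peak (0.399321) = 100: 25.17 : 88.90 : 100.00 : 36.36

25.17 : 88.90 : 100.00 : 36.36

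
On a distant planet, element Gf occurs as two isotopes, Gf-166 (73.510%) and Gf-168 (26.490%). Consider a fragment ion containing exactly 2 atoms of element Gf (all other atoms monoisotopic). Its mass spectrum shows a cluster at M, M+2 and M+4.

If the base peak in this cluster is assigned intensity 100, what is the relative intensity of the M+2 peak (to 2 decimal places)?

72.07

Binomial terms of (0.73510 + 0.26490)^2: M 0.5404, M+2 0.3895, M+4 0.0702 → M is the base peak.
P(M) = C(2,0) × 0.73510^2 × 0.26490^0 = 1 × 0.54037201 × 1.0000 = 0.540372 (base)
P(M+2) = C(2,1) × 0.73510^1 × 0.26490^1 = 2 × 0.7351 × 0.2649 = 0.389456
Relative intensity = 0.389456 / 0.540372 × 100 = 72.07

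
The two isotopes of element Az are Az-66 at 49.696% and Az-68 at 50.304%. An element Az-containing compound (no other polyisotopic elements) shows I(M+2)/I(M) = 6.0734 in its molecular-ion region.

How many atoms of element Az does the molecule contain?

The M+2/M ratio from n Az atoms is n · q/p = n · 0.50304/0.49696.
n = 6.0734 × 0.49696/0.50304 = 6.00 ≈ 6

6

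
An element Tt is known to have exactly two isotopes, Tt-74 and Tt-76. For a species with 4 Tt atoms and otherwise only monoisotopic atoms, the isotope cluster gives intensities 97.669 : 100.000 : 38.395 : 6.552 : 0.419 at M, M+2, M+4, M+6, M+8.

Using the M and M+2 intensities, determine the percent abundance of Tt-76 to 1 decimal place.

Write p for the Tt-74 fraction. I(M+2)/I(M) = [C(4,1)·p^3·(1−p)] / p^4 = 4·(1−p)/p = 100.000/97.669 = 1.0239
(1−p)/p = 1.0239/4 = 0.2560  ⇒  p = 1/(1 + 0.2560) = 0.7962
Tt-74: 79.6%, Tt-76: 20.4%.

20.4%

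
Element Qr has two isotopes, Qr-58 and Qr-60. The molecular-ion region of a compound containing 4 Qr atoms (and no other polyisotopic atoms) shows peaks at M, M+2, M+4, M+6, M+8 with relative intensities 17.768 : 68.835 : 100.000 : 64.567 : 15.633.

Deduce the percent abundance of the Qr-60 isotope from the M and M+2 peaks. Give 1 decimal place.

49.2%

Let p = fractional abundance of Qr-58. I(M+2)/I(M) = [C(4,1)·p^3·(1−p)] / p^4 = 4·(1−p)/p = 68.835/17.768 = 3.8741
(1−p)/p = 3.8741/4 = 0.9685  ⇒  p = 1/(1 + 0.9685) = 0.5080
Qr-58: 50.8%, Qr-60: 49.2%.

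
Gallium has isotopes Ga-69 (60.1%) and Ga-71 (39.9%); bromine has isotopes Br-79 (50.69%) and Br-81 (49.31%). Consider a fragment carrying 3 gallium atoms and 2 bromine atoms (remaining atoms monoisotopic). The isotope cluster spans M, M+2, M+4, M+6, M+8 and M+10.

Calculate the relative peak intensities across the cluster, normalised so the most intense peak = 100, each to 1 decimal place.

Gallium pattern (n=3): 0.2170818 : 0.4323576 : 0.2870394 : 0.0635212
Bromine pattern (n=2): 0.25694761 : 0.49990478 : 0.24314761
Convolve the two distributions (both contribute in 2-u steps):
  M: 0.2170818×0.25694761 = 0.055779
  M+2: 0.2170818×0.49990478 + 0.4323576×0.25694761 = 0.219613
  M+4: 0.2170818×0.24314761 + 0.4323576×0.49990478 + 0.2870394×0.25694761 = 0.342675
  M+6: 0.4323576×0.24314761 + 0.2870394×0.49990478 + 0.0635212×0.25694761 = 0.264941
  M+8: 0.2870394×0.24314761 + 0.0635212×0.49990478 = 0.101547
  M+10: 0.0635212×0.24314761 = 0.015445
Scale to base peak (0.342675) = 100: 16.3 : 64.1 : 100.0 : 77.3 : 29.6 : 4.5

16.3 : 64.1 : 100.0 : 77.3 : 29.6 : 4.5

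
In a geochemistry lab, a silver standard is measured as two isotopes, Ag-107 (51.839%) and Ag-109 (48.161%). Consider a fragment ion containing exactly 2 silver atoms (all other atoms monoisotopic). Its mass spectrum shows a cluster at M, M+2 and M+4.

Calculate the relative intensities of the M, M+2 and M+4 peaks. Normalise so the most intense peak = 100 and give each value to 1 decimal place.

Expanding (0.51839 + 0.48161)^2:
P(M) = 0.51839^2 = 0.268728
P(M+2) = 2 × 0.51839^1 × 0.48161^1 = 0.499324
P(M+4) = 0.48161^2 = 0.231948
The M+2 peak is largest (0.499324); scaling to 100 gives 53.8 : 100.0 : 46.5.

53.8 : 100.0 : 46.5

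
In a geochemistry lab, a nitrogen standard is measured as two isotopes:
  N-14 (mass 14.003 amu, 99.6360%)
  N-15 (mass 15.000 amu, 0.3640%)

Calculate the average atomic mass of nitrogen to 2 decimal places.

14.01 amu

The abundance-weighted mean is 0.996360 × 14.003 + 0.003640 × 15.000
= 13.9520 + 0.0546 = 14.0066 amu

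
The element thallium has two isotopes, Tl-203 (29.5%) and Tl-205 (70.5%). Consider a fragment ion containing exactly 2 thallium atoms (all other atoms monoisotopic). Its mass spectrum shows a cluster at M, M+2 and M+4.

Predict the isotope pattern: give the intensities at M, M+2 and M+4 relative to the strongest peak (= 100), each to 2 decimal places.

17.51 : 83.69 : 100.00

Expanding (0.295 + 0.705)^2:
P(M) = 0.295^2 = 0.087025
P(M+2) = 2 × 0.295^1 × 0.705^1 = 0.415950
P(M+4) = 0.705^2 = 0.497025
The M+4 peak is largest (0.497025); scaling to 100 gives 17.51 : 83.69 : 100.00.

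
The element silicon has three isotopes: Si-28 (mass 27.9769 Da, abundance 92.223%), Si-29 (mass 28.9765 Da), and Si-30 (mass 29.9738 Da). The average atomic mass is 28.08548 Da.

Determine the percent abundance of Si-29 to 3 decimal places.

Let x and y be the fractions of Si-29 and Si-30. Then x + y = 1 − 0.92223 = 0.07777 and 28.9765x + 29.9738y = 28.08548 − 0.92223×27.9769 = 2.284343513.
Substituting: 28.9765x + 29.9738(0.07777 − x) = 2.284343513
(28.9765 − 29.9738)x = -0.046718913  ⇒  x = 0.04685, y = 0.03092
Si-29: 4.685%, Si-30: 3.092%.

4.685%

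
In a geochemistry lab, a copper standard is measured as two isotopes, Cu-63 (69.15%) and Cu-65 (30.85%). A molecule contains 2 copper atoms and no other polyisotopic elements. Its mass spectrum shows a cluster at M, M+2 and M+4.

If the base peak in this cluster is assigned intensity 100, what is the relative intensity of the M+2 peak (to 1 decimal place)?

89.2

(0.6915 + 0.3085)^2 gives M 0.4782, M+2 0.4267, M+4 0.0952; the largest is M.
P(M) = C(2,0) × 0.6915^2 × 0.3085^0 = 1 × 0.47817225 × 1.0000 = 0.478172 (base)
P(M+2) = C(2,1) × 0.6915^1 × 0.3085^1 = 2 × 0.6915 × 0.3085 = 0.426656
Relative intensity = 0.426656 / 0.478172 × 100 = 89.2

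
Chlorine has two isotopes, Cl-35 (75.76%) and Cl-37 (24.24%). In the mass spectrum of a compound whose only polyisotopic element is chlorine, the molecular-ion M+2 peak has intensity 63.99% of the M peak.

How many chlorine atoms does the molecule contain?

2

The M+2/M ratio from n Cl atoms is n · q/p = n · 0.2424/0.7576.
n = 0.6399 × 0.7576/0.2424 = 2.00 ≈ 2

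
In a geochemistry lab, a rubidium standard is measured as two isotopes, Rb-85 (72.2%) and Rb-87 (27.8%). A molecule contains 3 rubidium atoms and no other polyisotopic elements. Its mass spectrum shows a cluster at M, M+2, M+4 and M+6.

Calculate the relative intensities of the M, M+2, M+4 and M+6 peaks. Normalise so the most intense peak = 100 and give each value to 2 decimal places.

86.57 : 100.00 : 38.50 : 4.94

The 3 Rb atoms are independent, so intensities follow the terms of (0.722 + 0.278)^3.
P(M) = 0.722^3 = 0.376367
P(M+2) = 3 × 0.722^2 × 0.278^1 = 0.434751
P(M+4) = 3 × 0.722^1 × 0.278^2 = 0.167397
P(M+6) = 0.278^3 = 0.021485
The M+2 peak is largest (0.434751); scaling to 100 gives 86.57 : 100.00 : 38.50 : 4.94.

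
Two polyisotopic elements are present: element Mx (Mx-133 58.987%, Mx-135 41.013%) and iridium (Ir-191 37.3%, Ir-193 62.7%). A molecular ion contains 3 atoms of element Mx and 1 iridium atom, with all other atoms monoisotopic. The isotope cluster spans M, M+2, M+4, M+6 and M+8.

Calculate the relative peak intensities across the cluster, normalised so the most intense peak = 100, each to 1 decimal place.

20.2 : 76.0 : 100.0 : 56.0 : 11.4

Element Mx pattern (n=3): 0.20524327 : 0.42811004 : 0.29766011 : 0.06898658
Iridium pattern (n=1): 0.3730 : 0.6270
Convolve the two distributions (both contribute in 2-u steps):
  M: 0.20524327×0.3730 = 0.076556
  M+2: 0.20524327×0.6270 + 0.42811004×0.3730 = 0.288373
  M+4: 0.42811004×0.6270 + 0.29766011×0.3730 = 0.379452
  M+6: 0.29766011×0.6270 + 0.06898658×0.3730 = 0.212365
  M+8: 0.06898658×0.6270 = 0.043255
Scale to base peak (0.379452) = 100: 20.2 : 76.0 : 100.0 : 56.0 : 11.4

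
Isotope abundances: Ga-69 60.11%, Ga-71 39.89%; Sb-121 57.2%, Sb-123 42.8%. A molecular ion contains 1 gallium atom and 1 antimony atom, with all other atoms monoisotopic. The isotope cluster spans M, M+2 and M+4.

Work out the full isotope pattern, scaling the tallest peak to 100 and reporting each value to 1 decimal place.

Gallium pattern (n=1): 0.6011 : 0.3989
Antimony pattern (n=1): 0.5720 : 0.4280
Convolve the two distributions (both contribute in 2-u steps):
  M: 0.6011×0.5720 = 0.343829
  M+2: 0.6011×0.4280 + 0.3989×0.5720 = 0.485442
  M+4: 0.3989×0.4280 = 0.170729
Scale to base peak (0.485442) = 100: 70.8 : 100.0 : 35.2

70.8 : 100.0 : 35.2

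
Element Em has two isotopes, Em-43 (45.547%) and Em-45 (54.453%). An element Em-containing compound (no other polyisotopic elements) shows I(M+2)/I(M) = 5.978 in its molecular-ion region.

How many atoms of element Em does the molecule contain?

For n independent Em atoms, I(M+2)/I(M) = n · (abundance Em-45) / (abundance Em-43) = n · 0.54453/0.45547.
n = 5.978 × 0.45547/0.54453 = 5.00 ≈ 5

5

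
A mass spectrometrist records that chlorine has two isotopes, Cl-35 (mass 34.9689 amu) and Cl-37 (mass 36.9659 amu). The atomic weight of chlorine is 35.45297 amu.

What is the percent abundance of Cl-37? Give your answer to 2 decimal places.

Writing the weighted mean with unknown fraction x of Cl-35:
34.9689·x + 36.9659·(1 − x) = 35.45297
(34.9689 − 36.9659)·x = 35.45297 − 36.9659
x = -1.51293 / -1.9970 = 0.75760 → 75.76% Cl-35, 24.24% Cl-37.

24.24%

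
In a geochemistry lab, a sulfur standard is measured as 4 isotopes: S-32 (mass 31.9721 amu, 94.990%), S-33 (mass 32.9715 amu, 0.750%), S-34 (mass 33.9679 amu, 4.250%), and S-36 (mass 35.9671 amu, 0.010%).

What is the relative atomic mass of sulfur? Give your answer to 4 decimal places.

32.0648 amu

Ar = Σ fᵢ·mᵢ = 0.94990 × 31.9721 + 0.00750 × 32.9715 + 0.04250 × 33.9679 + 0.00010 × 35.9671
= 30.37030 + 0.24729 + 1.44364 + 0.00360 = 32.06483 amu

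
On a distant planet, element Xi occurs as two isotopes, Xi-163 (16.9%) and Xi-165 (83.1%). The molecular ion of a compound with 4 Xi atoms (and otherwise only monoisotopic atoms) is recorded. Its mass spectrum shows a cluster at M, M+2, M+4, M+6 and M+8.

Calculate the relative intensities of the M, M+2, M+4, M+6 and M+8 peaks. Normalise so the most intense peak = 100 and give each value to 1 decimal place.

0.2 : 3.4 : 24.8 : 81.3 : 100.0

Expanding (0.169 + 0.831)^4:
P(M) = 0.169^4 = 0.000816
P(M+2) = 4 × 0.169^3 × 0.831^1 = 0.016044
P(M+4) = 6 × 0.169^2 × 0.831^2 = 0.118339
P(M+6) = 4 × 0.169^1 × 0.831^3 = 0.387927
P(M+8) = 0.831^4 = 0.476874
The M+8 peak is largest (0.476874); scaling to 100 gives 0.2 : 3.4 : 24.8 : 81.3 : 100.0.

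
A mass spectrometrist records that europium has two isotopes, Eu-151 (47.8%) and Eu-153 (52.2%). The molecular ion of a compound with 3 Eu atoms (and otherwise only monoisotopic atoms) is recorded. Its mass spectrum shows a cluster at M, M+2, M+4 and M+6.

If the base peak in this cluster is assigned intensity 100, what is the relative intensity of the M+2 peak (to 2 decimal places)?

91.57

Term probabilities: M 0.1092, M+2 0.3578, M+4 0.3907, M+6 0.1422. Base peak = M+4.
P(M+4) = C(3,2) × 0.478^1 × 0.522^2 = 3 × 0.4780 × 0.272484 = 0.390742 (base)
P(M+2) = C(3,1) × 0.478^2 × 0.522^1 = 3 × 0.228484 × 0.5220 = 0.357806
Relative intensity = 0.357806 / 0.390742 × 100 = 91.57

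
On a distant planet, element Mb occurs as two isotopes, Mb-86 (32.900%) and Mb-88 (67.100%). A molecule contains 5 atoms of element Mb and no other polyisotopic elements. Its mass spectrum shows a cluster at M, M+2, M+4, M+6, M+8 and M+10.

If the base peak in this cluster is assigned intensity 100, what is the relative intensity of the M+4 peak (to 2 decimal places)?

48.08

Term probabilities: M 0.0039, M+2 0.0393, M+4 0.1603, M+6 0.3270, M+8 0.3335, M+10 0.1360. Base peak = M+8.
P(M+8) = C(5,4) × 0.32900^1 × 0.67100^4 = 5 × 0.3290 × 0.20271696 = 0.333469 (base)
P(M+4) = C(5,2) × 0.32900^3 × 0.67100^2 = 10 × 0.03561129 × 0.450241 = 0.160337
Relative intensity = 0.160337 / 0.333469 × 100 = 48.08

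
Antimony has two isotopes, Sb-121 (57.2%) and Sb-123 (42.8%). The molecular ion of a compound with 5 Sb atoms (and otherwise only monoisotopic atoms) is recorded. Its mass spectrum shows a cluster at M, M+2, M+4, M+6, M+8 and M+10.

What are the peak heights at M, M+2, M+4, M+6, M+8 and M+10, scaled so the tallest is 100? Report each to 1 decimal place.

17.9 : 66.8 : 100.0 : 74.8 : 28.0 : 4.2

Each Sb atom is independently Sb-121 (p = 0.572) or Sb-123 (q = 0.428); the cluster is the binomial expansion (p + q)^5.
P(M) = 0.572^5 = 0.061232
P(M+2) = 5 × 0.572^4 × 0.428^1 = 0.229086
P(M+4) = 10 × 0.572^3 × 0.428^2 = 0.342827
P(M+6) = 10 × 0.572^2 × 0.428^3 = 0.256521
P(M+8) = 5 × 0.572^1 × 0.428^4 = 0.095971
P(M+10) = 0.428^5 = 0.014362
The M+4 peak is largest (0.342827); scaling to 100 gives 17.9 : 66.8 : 100.0 : 74.8 : 28.0 : 4.2.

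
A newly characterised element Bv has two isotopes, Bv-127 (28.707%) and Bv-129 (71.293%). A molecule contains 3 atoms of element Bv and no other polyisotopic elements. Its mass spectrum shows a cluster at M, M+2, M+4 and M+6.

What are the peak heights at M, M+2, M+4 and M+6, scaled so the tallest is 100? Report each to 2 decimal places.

5.40 : 40.27 : 100.00 : 82.78

The 3 Bv atoms are independent, so intensities follow the terms of (0.28707 + 0.71293)^3.
P(M) = 0.28707^3 = 0.023657
P(M+2) = 3 × 0.28707^2 × 0.71293^1 = 0.176256
P(M+4) = 3 × 0.28707^1 × 0.71293^2 = 0.437727
P(M+6) = 0.71293^3 = 0.362360
The M+4 peak is largest (0.437727); scaling to 100 gives 5.40 : 40.27 : 100.00 : 82.78.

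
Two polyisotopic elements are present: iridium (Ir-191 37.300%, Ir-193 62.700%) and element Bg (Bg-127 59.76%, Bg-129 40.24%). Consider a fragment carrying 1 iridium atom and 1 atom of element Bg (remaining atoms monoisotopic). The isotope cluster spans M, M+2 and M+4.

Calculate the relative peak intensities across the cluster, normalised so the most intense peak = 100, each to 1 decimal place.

Iridium pattern (n=1): 0.3730 : 0.6270
Element Bg pattern (n=1): 0.5976 : 0.4024
Convolve the two distributions (both contribute in 2-u steps):
  M: 0.3730×0.5976 = 0.222905
  M+2: 0.3730×0.4024 + 0.6270×0.5976 = 0.524790
  M+4: 0.6270×0.4024 = 0.252305
Scale to base peak (0.524790) = 100: 42.5 : 100.0 : 48.1

42.5 : 100.0 : 48.1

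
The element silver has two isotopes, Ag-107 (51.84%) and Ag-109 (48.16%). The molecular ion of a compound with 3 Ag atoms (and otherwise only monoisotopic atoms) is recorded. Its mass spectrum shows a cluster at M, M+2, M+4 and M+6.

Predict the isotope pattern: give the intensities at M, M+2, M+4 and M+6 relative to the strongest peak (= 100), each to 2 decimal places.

Each Ag atom is independently Ag-107 (p = 0.5184) or Ag-109 (q = 0.4816); the cluster is the binomial expansion (p + q)^3.
P(M) = 0.5184^3 = 0.139314
P(M+2) = 3 × 0.5184^2 × 0.4816^1 = 0.388273
P(M+4) = 3 × 0.5184^1 × 0.4816^2 = 0.360711
P(M+6) = 0.4816^3 = 0.111702
The M+2 peak is largest (0.388273); scaling to 100 gives 35.88 : 100.00 : 92.90 : 28.77.

35.88 : 100.00 : 92.90 : 28.77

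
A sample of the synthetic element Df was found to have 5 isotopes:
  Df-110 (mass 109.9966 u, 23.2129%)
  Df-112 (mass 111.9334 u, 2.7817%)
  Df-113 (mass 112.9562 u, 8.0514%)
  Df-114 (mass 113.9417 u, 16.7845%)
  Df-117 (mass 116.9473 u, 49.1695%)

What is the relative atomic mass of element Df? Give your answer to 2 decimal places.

Ar = Σ fᵢ·mᵢ = 0.232129 × 109.9966 + 0.027817 × 111.9334 + 0.080514 × 112.9562 + 0.167845 × 113.9417 + 0.491695 × 116.9473
= 25.53340 + 3.11365 + 9.09456 + 19.12454 + 57.50240 = 114.36855 u

114.37 u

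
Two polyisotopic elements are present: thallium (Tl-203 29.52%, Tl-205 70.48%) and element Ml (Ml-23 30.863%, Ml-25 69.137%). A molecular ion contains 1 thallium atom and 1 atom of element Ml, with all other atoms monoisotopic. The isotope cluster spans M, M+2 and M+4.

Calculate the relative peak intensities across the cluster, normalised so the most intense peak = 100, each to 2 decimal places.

18.70 : 86.52 : 100.00

Thallium pattern (n=1): 0.2952 : 0.7048
Element Ml pattern (n=1): 0.30863 : 0.69137
Convolve the two distributions (both contribute in 2-u steps):
  M: 0.2952×0.30863 = 0.091108
  M+2: 0.2952×0.69137 + 0.7048×0.30863 = 0.421615
  M+4: 0.7048×0.69137 = 0.487278
Scale to base peak (0.487278) = 100: 18.70 : 86.52 : 100.00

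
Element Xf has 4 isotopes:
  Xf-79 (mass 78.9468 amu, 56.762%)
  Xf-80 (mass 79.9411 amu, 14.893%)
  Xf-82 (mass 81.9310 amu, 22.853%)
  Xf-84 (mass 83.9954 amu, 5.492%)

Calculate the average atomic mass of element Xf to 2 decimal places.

Weight each isotope mass by its fractional abundance: 0.56762 × 78.9468 + 0.14893 × 79.9411 + 0.22853 × 81.9310 + 0.05492 × 83.9954
= 44.81178 + 11.90563 + 18.72369 + 4.61303 = 80.05413 amu

80.05 amu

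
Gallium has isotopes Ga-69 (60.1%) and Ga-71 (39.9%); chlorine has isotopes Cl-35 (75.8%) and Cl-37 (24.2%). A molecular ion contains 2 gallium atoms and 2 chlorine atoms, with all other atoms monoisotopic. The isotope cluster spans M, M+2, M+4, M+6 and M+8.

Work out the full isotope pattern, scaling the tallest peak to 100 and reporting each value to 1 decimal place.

50.9 : 100.0 : 70.7 : 21.2 : 2.3

Gallium pattern (n=2): 0.361201 : 0.479598 : 0.159201
Chlorine pattern (n=2): 0.574564 : 0.366872 : 0.058564
Convolve the two distributions (both contribute in 2-u steps):
  M: 0.361201×0.574564 = 0.207533
  M+2: 0.361201×0.366872 + 0.479598×0.574564 = 0.408074
  M+4: 0.361201×0.058564 + 0.479598×0.366872 + 0.159201×0.574564 = 0.288576
  M+6: 0.479598×0.058564 + 0.159201×0.366872 = 0.086494
  M+8: 0.159201×0.058564 = 0.009323
Scale to base peak (0.408074) = 100: 50.9 : 100.0 : 70.7 : 21.2 : 2.3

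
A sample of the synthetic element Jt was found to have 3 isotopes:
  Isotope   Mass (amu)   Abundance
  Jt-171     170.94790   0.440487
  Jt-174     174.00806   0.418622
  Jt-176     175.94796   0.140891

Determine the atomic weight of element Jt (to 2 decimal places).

Average mass = Σ (abundance × isotope mass) = 0.440487 × 170.94790 + 0.418622 × 174.00806 + 0.140891 × 175.94796
= 75.300328 + 72.843602 + 24.789484 = 172.933414 amu

172.93 amu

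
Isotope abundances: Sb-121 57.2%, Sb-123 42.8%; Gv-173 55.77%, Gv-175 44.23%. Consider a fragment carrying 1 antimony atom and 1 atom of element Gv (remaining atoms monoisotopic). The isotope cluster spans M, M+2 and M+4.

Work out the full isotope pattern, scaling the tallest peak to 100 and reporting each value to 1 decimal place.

64.9 : 100.0 : 38.5

Antimony pattern (n=1): 0.5720 : 0.4280
Element Gv pattern (n=1): 0.5577 : 0.4423
Convolve the two distributions (both contribute in 2-u steps):
  M: 0.5720×0.5577 = 0.319004
  M+2: 0.5720×0.4423 + 0.4280×0.5577 = 0.491691
  M+4: 0.4280×0.4423 = 0.189304
Scale to base peak (0.491691) = 100: 64.9 : 100.0 : 38.5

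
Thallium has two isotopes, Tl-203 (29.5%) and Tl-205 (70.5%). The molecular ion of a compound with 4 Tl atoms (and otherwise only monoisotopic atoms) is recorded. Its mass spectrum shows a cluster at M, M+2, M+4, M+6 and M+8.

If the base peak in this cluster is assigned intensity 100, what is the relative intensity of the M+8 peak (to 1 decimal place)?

Binomial terms of (0.295 + 0.705)^4: M 0.0076, M+2 0.0724, M+4 0.2595, M+6 0.4135, M+8 0.2470 → M+6 is the base peak.
P(M+6) = C(4,3) × 0.295^1 × 0.705^3 = 4 × 0.2950 × 0.35040263 = 0.413475 (base)
P(M+8) = C(4,4) × 0.295^0 × 0.705^4 = 1 × 1.0000 × 0.24703385 = 0.247034
Relative intensity = 0.247034 / 0.413475 × 100 = 59.7

59.7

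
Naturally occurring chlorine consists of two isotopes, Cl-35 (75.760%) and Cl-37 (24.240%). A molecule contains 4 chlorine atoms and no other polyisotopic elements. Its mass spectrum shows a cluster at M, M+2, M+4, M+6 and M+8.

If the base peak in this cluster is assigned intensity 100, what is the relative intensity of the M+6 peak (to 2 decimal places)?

10.24

Term probabilities: M 0.3294, M+2 0.4216, M+4 0.2023, M+6 0.0432, M+8 0.0035. Base peak = M+2.
P(M+2) = C(4,1) × 0.75760^3 × 0.24240^1 = 4 × 0.4348304 × 0.2424 = 0.421612 (base)
P(M+6) = C(4,3) × 0.75760^1 × 0.24240^3 = 4 × 0.7576 × 0.01424288 = 0.043162
Relative intensity = 0.043162 / 0.421612 × 100 = 10.24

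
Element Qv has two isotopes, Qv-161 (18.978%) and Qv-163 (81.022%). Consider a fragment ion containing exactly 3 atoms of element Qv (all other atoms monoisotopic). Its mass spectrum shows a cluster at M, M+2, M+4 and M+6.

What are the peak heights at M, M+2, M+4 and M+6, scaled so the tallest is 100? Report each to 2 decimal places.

Each Qv atom is independently Qv-161 (p = 0.18978) or Qv-163 (q = 0.81022); the cluster is the binomial expansion (p + q)^3.
P(M) = 0.18978^3 = 0.006835
P(M+2) = 3 × 0.18978^2 × 0.81022^1 = 0.087544
P(M+4) = 3 × 0.18978^1 × 0.81022^2 = 0.373747
P(M+6) = 0.81022^3 = 0.531874
The M+6 peak is largest (0.531874); scaling to 100 gives 1.29 : 16.46 : 70.27 : 100.00.

1.29 : 16.46 : 70.27 : 100.00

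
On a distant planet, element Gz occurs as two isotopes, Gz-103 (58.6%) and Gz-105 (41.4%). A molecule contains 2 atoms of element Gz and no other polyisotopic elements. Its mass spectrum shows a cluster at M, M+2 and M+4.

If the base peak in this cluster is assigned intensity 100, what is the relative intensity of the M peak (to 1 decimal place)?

70.8

(0.586 + 0.414)^2 gives M 0.3434, M+2 0.4852, M+4 0.1714; the largest is M+2.
P(M+2) = C(2,1) × 0.586^1 × 0.414^1 = 2 × 0.5860 × 0.4140 = 0.485208 (base)
P(M) = C(2,0) × 0.586^2 × 0.414^0 = 1 × 0.343396 × 1.0000 = 0.343396
Relative intensity = 0.343396 / 0.485208 × 100 = 70.8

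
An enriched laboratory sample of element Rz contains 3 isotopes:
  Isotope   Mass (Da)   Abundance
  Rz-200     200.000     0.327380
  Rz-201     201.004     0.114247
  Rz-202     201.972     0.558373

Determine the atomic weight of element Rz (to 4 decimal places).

201.2158 Da

Weight each isotope mass by its fractional abundance: 0.327380 × 200.000 + 0.114247 × 201.004 + 0.558373 × 201.972
= 65.47600 + 22.96410 + 112.77571 = 201.21581 Da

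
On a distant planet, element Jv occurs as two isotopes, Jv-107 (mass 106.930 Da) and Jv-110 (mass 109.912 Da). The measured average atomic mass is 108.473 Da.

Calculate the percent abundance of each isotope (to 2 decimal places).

With x = fraction of Jv-107 (so Jv-110 is 1 − x):
106.930·x + 109.912·(1 − x) = 108.473
(106.930 − 109.912)·x = 108.473 − 109.912
x = -1.439 / -2.982 = 0.48256 → 48.26% Jv-107, 51.74% Jv-110.

Jv-107: 48.26%, Jv-110: 51.74%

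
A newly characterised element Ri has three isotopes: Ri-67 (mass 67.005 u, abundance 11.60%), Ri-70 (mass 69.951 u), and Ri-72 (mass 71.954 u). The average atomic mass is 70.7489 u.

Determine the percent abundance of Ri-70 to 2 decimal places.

31.50%

The remaining 88.40% is split between Ri-70 (fraction x) and Ri-72 (fraction 0.8840 − x).
Substituting: 69.951x + 71.954(0.8840 − x) = 62.97632
(69.951 − 71.954)x = -0.631016  ⇒  x = 0.31504, y = 0.56896
Ri-70: 31.50%, Ri-72: 56.90%.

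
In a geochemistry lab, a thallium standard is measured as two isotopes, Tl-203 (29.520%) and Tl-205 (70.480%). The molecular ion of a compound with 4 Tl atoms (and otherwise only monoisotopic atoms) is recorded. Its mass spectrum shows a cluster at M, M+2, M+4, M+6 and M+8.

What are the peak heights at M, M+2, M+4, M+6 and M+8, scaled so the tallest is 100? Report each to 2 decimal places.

1.84 : 17.54 : 62.83 : 100.00 : 59.69

The 4 Tl atoms are independent, so intensities follow the terms of (0.29520 + 0.70480)^4.
P(M) = 0.29520^4 = 0.007594
P(M+2) = 4 × 0.29520^3 × 0.70480^1 = 0.072523
P(M+4) = 6 × 0.29520^2 × 0.70480^2 = 0.259726
P(M+6) = 4 × 0.29520^1 × 0.70480^3 = 0.413403
P(M+8) = 0.70480^4 = 0.246754
The M+6 peak is largest (0.413403); scaling to 100 gives 1.84 : 17.54 : 62.83 : 100.00 : 59.69.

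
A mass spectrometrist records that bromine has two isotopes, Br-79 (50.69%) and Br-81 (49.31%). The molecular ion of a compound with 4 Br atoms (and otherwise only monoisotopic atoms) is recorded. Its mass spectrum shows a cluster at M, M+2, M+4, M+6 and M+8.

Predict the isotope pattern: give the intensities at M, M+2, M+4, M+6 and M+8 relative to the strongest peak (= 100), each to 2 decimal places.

17.61 : 68.53 : 100.00 : 64.85 : 15.77

Each Br atom is independently Br-79 (p = 0.5069) or Br-81 (q = 0.4931); the cluster is the binomial expansion (p + q)^4.
P(M) = 0.5069^4 = 0.066022
P(M+2) = 4 × 0.5069^3 × 0.4931^1 = 0.256899
P(M+4) = 6 × 0.5069^2 × 0.4931^2 = 0.374857
P(M+6) = 4 × 0.5069^1 × 0.4931^3 = 0.243101
P(M+8) = 0.4931^4 = 0.059121
The M+4 peak is largest (0.374857); scaling to 100 gives 17.61 : 68.53 : 100.00 : 64.85 : 15.77.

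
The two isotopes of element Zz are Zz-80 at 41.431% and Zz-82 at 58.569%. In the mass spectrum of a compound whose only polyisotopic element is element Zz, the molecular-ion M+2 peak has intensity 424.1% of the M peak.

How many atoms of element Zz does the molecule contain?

With n Zz atoms, P(M+2)/P(M) = C(n,1)·p^(n−1)q / p^n = n·q/p = n · 0.58569/0.41431.
n = 4.241 × 0.41431/0.58569 = 3.00 ≈ 3

3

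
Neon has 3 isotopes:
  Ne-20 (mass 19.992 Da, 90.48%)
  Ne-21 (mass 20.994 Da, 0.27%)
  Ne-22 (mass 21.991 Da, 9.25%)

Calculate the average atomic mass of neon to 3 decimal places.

20.180 Da

Average mass = Σ (abundance × isotope mass) = 0.9048 × 19.992 + 0.0027 × 20.994 + 0.0925 × 21.991
= 18.0888 + 0.0567 + 2.0342 = 20.1797 Da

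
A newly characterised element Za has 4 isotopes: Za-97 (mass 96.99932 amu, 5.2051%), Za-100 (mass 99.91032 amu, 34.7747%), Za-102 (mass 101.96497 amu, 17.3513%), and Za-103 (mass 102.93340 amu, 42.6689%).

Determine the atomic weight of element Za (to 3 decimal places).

Weight each isotope mass by its fractional abundance: 0.052051 × 96.99932 + 0.347747 × 99.91032 + 0.173513 × 101.96497 + 0.426689 × 102.93340
= 5.048912 + 34.743514 + 17.692248 + 43.920550 = 101.405224 amu

101.405 amu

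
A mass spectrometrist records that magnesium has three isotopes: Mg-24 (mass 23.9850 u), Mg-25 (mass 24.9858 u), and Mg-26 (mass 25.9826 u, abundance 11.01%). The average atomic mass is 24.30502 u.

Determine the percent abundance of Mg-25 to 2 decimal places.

10.00%

The remaining 88.99% is split between Mg-24 (fraction x) and Mg-25 (fraction 0.8899 − x).
Substituting: 23.9850x + 24.9858(0.8899 − x) = 21.44433574
(23.9850 − 24.9858)x = -0.79052768  ⇒  x = 0.78990, y = 0.10000
Mg-24: 78.99%, Mg-25: 10.00%.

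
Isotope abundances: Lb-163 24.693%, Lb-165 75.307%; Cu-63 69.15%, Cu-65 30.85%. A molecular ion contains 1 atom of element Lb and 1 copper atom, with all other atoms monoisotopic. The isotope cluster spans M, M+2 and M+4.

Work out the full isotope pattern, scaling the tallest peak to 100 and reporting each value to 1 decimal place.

28.6 : 100.0 : 38.9

Element Lb pattern (n=1): 0.24693 : 0.75307
Copper pattern (n=1): 0.6915 : 0.3085
Convolve the two distributions (both contribute in 2-u steps):
  M: 0.24693×0.6915 = 0.170752
  M+2: 0.24693×0.3085 + 0.75307×0.6915 = 0.596926
  M+4: 0.75307×0.3085 = 0.232322
Scale to base peak (0.596926) = 100: 28.6 : 100.0 : 38.9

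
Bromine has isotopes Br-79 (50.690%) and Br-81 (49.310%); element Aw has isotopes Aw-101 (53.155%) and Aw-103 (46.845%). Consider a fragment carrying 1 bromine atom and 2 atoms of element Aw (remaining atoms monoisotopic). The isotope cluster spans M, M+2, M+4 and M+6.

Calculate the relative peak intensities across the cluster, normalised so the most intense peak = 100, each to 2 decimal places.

36.56 : 100.00 : 91.08 : 27.62

Bromine pattern (n=1): 0.5069 : 0.4931
Element Aw pattern (n=2): 0.2825454 : 0.4980092 : 0.2194454
Convolve the two distributions (both contribute in 2-u steps):
  M: 0.5069×0.2825454 = 0.143222
  M+2: 0.5069×0.4980092 + 0.4931×0.2825454 = 0.391764
  M+4: 0.5069×0.2194454 + 0.4931×0.4980092 = 0.356805
  M+6: 0.4931×0.2194454 = 0.108209
Scale to base peak (0.391764) = 100: 36.56 : 100.00 : 91.08 : 27.62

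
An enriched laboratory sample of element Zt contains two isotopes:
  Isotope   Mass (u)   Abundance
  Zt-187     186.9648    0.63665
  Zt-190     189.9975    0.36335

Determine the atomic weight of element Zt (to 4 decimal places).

The abundance-weighted mean is 0.63665 × 186.9648 + 0.36335 × 189.9975
= 119.03114 + 69.03559 = 188.06673 u

188.0667 u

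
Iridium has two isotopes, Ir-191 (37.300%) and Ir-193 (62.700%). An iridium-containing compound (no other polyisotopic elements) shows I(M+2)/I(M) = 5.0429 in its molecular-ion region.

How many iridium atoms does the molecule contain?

For n independent Ir atoms, I(M+2)/I(M) = n · (abundance Ir-193) / (abundance Ir-191) = n · 0.62700/0.37300.
n = 5.0429 × 0.37300/0.62700 = 3.00 ≈ 3

3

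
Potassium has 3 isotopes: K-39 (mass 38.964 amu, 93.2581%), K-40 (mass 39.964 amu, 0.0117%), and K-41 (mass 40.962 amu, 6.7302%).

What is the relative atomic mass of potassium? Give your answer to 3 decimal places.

39.099 amu

The abundance-weighted mean is 0.932581 × 38.964 + 0.000117 × 39.964 + 0.067302 × 40.962
= 36.3371 + 0.0047 + 2.7568 = 39.0986 amu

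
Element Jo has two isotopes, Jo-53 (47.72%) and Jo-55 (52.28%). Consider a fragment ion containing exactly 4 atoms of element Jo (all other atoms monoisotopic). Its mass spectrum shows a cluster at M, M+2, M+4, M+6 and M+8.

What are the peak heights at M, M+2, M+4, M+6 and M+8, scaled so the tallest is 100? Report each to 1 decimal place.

13.9 : 60.9 : 100.0 : 73.0 : 20.0

The 4 Jo atoms are independent, so intensities follow the terms of (0.4772 + 0.5228)^4.
P(M) = 0.4772^4 = 0.051856
P(M+2) = 4 × 0.4772^3 × 0.5228^1 = 0.227246
P(M+4) = 6 × 0.4772^2 × 0.5228^2 = 0.373442
P(M+6) = 4 × 0.4772^1 × 0.5228^3 = 0.272752
P(M+8) = 0.5228^4 = 0.074704
The M+4 peak is largest (0.373442); scaling to 100 gives 13.9 : 60.9 : 100.0 : 73.0 : 20.0.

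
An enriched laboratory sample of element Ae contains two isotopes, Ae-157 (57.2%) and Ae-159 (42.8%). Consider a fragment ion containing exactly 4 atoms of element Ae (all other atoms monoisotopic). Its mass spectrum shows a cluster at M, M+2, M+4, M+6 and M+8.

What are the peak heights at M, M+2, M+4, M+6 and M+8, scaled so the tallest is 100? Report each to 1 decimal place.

29.8 : 89.1 : 100.0 : 49.9 : 9.3

Each Ae atom is independently Ae-157 (p = 0.572) or Ae-159 (q = 0.428); the cluster is the binomial expansion (p + q)^4.
P(M) = 0.572^4 = 0.107049
P(M+2) = 4 × 0.572^3 × 0.428^1 = 0.320400
P(M+4) = 6 × 0.572^2 × 0.428^2 = 0.359609
P(M+6) = 4 × 0.572^1 × 0.428^3 = 0.179385
P(M+8) = 0.428^4 = 0.033556
The M+4 peak is largest (0.359609); scaling to 100 gives 29.8 : 89.1 : 100.0 : 49.9 : 9.3.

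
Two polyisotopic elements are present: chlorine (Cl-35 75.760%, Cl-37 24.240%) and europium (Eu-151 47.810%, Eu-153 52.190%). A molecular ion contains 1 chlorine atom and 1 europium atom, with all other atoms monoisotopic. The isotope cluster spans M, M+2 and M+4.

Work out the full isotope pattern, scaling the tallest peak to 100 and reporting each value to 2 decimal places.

Chlorine pattern (n=1): 0.7576 : 0.2424
Europium pattern (n=1): 0.4781 : 0.5219
Convolve the two distributions (both contribute in 2-u steps):
  M: 0.7576×0.4781 = 0.362209
  M+2: 0.7576×0.5219 + 0.2424×0.4781 = 0.511283
  M+4: 0.2424×0.5219 = 0.126509
Scale to base peak (0.511283) = 100: 70.84 : 100.00 : 24.74

70.84 : 100.00 : 24.74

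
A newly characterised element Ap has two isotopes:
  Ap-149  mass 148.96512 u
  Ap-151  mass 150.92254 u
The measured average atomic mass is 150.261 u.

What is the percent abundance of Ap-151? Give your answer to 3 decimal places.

Let x be the fractional abundance of Ap-149; then Ap-151 has abundance 1 − x.
148.96512·x + 150.92254·(1 − x) = 150.261
(148.96512 − 150.92254)·x = 150.261 − 150.92254
x = -0.66154 / -1.95742 = 0.33797 → 33.797% Ap-149, 66.203% Ap-151.

66.203%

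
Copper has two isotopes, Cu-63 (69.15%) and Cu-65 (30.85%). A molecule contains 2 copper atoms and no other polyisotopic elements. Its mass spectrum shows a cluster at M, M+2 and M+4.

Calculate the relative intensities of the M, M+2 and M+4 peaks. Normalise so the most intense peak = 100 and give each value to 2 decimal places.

100.00 : 89.23 : 19.90

Expanding (0.6915 + 0.3085)^2:
P(M) = 0.6915^2 = 0.478172
P(M+2) = 2 × 0.6915^1 × 0.3085^1 = 0.426656
P(M+4) = 0.3085^2 = 0.095172
The M peak is largest (0.478172); scaling to 100 gives 100.00 : 89.23 : 19.90.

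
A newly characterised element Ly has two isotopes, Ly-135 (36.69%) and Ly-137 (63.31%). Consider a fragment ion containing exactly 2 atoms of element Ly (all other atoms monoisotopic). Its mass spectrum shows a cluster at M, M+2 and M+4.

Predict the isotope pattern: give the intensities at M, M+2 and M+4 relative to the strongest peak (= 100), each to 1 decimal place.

29.0 : 100.0 : 86.3

The 2 Ly atoms are independent, so intensities follow the terms of (0.3669 + 0.6331)^2.
P(M) = 0.3669^2 = 0.134616
P(M+2) = 2 × 0.3669^1 × 0.6331^1 = 0.464569
P(M+4) = 0.6331^2 = 0.400816
The M+2 peak is largest (0.464569); scaling to 100 gives 29.0 : 100.0 : 86.3.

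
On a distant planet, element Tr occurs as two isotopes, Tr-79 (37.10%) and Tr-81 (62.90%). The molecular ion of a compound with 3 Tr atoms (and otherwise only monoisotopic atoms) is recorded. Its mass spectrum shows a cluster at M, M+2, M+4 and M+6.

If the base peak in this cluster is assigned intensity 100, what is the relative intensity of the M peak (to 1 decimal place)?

Binomial terms of (0.3710 + 0.6290)^3: M 0.0511, M+2 0.2597, M+4 0.4403, M+6 0.2489 → M+4 is the base peak.
P(M+4) = C(3,2) × 0.3710^1 × 0.6290^2 = 3 × 0.3710 × 0.395641 = 0.440348 (base)
P(M) = C(3,0) × 0.3710^3 × 0.6290^0 = 1 × 0.05106481 × 1.0000 = 0.051065
Relative intensity = 0.051065 / 0.440348 × 100 = 11.6

11.6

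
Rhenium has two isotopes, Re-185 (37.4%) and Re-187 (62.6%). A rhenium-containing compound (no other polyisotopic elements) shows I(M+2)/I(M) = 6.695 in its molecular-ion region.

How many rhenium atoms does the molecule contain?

The M+2/M ratio from n Re atoms is n · q/p = n · 0.626/0.374.
n = 6.695 × 0.374/0.626 = 4.00 ≈ 4

4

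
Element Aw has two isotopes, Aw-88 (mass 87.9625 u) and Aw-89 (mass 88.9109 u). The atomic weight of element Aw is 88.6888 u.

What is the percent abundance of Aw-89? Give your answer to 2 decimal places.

76.58%

Writing the weighted mean with unknown fraction x of Aw-88:
87.9625·x + 88.9109·(1 − x) = 88.6888
(87.9625 − 88.9109)·x = 88.6888 − 88.9109
x = -0.2221 / -0.9484 = 0.23418 → 23.42% Aw-88, 76.58% Aw-89.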